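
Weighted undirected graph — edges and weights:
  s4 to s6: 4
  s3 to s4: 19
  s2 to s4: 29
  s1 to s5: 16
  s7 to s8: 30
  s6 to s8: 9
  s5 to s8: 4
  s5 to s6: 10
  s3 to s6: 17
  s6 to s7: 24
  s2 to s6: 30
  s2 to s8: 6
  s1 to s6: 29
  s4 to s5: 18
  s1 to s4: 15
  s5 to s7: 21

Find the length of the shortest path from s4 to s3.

19

Some routes from s4 to s3:
s4 - s6 - s3: 4 + 17 = 21
s4 - s5 - s6 - s3: 18 + 10 + 17 = 45
s4 - s3: 19
Best route has total 19.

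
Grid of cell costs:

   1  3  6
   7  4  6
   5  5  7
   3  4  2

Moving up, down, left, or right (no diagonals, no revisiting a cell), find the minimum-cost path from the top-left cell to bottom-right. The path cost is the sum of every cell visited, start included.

19

One optimal route is [0,0] → [0,1] → [1,1] → [2,1] → [3,1] → [3,2].
Its cost is 1 + 3 + 4 + 5 + 4 + 2 = 19.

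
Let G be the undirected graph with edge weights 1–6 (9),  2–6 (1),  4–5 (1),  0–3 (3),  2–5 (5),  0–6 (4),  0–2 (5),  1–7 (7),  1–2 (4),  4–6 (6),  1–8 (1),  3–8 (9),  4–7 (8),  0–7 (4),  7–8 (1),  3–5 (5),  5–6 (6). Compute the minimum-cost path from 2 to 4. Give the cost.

Comparing a few candidate routes:
2→5→4: 5 + 1 = 6
2→6→4: 1 + 6 = 7
2→0→3→5→4: 5 + 3 + 5 + 1 = 14
2→6→5→4: 1 + 6 + 1 = 8
The minimum is 6.

6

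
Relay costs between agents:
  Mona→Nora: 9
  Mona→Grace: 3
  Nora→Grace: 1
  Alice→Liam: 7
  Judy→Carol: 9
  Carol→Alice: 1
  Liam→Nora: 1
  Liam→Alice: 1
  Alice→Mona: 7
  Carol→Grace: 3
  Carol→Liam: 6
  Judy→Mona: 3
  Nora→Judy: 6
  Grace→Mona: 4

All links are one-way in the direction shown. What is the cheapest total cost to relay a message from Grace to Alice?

29

Candidate routes:
Grace-Mona-Nora-Judy-Carol-Liam-Alice: 4 + 9 + 6 + 9 + 6 + 1 = 35
Grace-Mona-Nora-Judy-Carol-Alice: 4 + 9 + 6 + 9 + 1 = 29
Shortest: 29.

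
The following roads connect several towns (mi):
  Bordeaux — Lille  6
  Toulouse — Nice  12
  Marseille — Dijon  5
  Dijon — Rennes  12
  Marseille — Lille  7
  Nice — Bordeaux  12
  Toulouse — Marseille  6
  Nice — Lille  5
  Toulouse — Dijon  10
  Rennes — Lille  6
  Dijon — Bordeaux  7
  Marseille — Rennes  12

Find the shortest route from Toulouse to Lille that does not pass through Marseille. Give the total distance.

17

Routes from Toulouse to Lille avoiding Marseille:
Toulouse -> Nice -> Bordeaux -> Lille: 12 + 12 + 6 = 30
Toulouse -> Nice -> Bordeaux -> Dijon -> Rennes -> Lille: 12 + 12 + 7 + 12 + 6 = 49
Toulouse -> Dijon -> Rennes -> Lille: 10 + 12 + 6 = 28
Toulouse -> Dijon -> Bordeaux -> Nice -> Lille: 10 + 7 + 12 + 5 = 34
Toulouse -> Dijon -> Bordeaux -> Lille: 10 + 7 + 6 = 23
Toulouse -> Nice -> Lille: 12 + 5 = 17
Shortest: 17 mi.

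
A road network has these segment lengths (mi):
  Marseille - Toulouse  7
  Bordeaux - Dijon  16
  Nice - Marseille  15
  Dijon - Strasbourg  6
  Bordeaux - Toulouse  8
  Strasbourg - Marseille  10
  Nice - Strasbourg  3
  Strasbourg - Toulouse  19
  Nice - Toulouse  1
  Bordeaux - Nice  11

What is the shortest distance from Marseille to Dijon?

16

Some routes from Marseille to Dijon:
Marseille -> Toulouse -> Strasbourg -> Dijon: 7 + 19 + 6 = 32
Marseille -> Toulouse -> Nice -> Bordeaux -> Dijon: 7 + 1 + 11 + 16 = 35
Marseille -> Nice -> Strasbourg -> Dijon: 15 + 3 + 6 = 24
Marseille -> Toulouse -> Nice -> Strasbourg -> Dijon: 7 + 1 + 3 + 6 = 17
Marseille -> Strasbourg -> Dijon: 10 + 6 = 16
Marseille -> Toulouse -> Bordeaux -> Dijon: 7 + 8 + 16 = 31
The minimum is 16 mi.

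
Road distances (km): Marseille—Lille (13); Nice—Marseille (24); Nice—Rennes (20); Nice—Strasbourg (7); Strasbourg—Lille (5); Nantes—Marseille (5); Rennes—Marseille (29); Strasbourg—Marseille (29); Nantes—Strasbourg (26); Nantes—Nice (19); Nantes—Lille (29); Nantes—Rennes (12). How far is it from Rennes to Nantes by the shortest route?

Checking several routes:
Rennes -> Nice -> Strasbourg -> Lille -> Marseille -> Nantes: 20 + 7 + 5 + 13 + 5 = 50
Rennes -> Marseille -> Nantes: 29 + 5 = 34
Rennes -> Nice -> Nantes: 20 + 19 = 39
Rennes -> Nice -> Marseille -> Nantes: 20 + 24 + 5 = 49
Rennes -> Nantes: 12
Best route has total 12 km.

12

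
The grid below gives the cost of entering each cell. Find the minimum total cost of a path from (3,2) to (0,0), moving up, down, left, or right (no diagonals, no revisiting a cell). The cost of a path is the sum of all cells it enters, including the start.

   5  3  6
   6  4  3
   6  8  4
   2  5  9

One optimal route is (3,2)→(2,2)→(1,2)→(1,1)→(0,1)→(0,0).
Its cost is 9 + 4 + 3 + 4 + 3 + 5 = 28.

28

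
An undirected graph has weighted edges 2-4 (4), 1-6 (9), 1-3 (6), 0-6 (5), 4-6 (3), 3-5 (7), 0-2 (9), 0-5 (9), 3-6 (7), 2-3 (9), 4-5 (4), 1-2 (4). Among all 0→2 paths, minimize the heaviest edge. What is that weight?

Checking several routes:
0 → 5 → 4 → 2: max(9, 4, 4) = 9
0 → 6 → 3 → 5 → 4 → 2: max(5, 7, 7, 4, 4) = 7
0 → 6 → 4 → 2: max(5, 3, 4) = 5
0 → 6 → 3 → 1 → 2: max(5, 7, 6, 4) = 7
0 → 6 → 4 → 5 → 3 → 1 → 2: max(5, 3, 4, 7, 6, 4) = 7
Best route has worst link 5.

5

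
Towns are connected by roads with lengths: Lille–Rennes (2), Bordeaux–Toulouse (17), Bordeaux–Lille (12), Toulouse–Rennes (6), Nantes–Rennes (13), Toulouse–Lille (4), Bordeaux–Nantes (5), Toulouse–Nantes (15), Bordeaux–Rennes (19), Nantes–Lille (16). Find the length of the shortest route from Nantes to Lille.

Comparing a few candidate routes:
Nantes - Bordeaux - Lille: 5 + 12 = 17
Nantes - Lille: 16
Nantes - Rennes - Lille: 13 + 2 = 15
Best route has total 15.

15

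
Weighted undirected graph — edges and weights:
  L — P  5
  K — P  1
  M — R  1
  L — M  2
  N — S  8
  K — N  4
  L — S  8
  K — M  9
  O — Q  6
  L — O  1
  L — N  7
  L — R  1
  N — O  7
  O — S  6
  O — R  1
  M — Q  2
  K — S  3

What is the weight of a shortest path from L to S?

A few of the L→S routes:
L-N-K-S: 7 + 4 + 3 = 14
L-S: 8
L-R-O-S: 1 + 1 + 6 = 8
L-O-S: 1 + 6 = 7
L-M-R-O-S: 2 + 1 + 1 + 6 = 10
L-P-K-S: 5 + 1 + 3 = 9
The minimum is 7.

7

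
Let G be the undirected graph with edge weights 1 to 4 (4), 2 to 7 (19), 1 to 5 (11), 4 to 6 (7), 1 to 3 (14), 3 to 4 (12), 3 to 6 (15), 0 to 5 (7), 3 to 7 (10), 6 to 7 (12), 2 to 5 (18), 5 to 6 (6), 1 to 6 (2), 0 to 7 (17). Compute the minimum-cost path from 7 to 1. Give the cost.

Comparing a few candidate routes:
7→3→1: 10 + 14 = 24
7→6→5→1: 12 + 6 + 11 = 29
7→3→4→1: 10 + 12 + 4 = 26
7→3→6→1: 10 + 15 + 2 = 27
7→6→4→1: 12 + 7 + 4 = 23
7→6→1: 12 + 2 = 14
The minimum is 14.

14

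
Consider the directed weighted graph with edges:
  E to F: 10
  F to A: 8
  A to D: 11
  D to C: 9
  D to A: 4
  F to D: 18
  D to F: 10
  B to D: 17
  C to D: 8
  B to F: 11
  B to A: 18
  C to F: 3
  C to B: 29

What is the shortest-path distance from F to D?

18

Paths from F to D:
F→A→D: 8 + 11 = 19
F→D: 18
Best route has total 18.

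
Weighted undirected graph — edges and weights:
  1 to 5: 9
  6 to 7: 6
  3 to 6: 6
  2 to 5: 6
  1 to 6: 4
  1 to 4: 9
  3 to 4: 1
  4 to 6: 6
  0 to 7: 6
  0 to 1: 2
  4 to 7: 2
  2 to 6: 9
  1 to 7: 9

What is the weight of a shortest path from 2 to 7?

Some routes from 2 to 7:
2-6-4-7: 9 + 6 + 2 = 17
2-6-7: 9 + 6 = 15
2-6-3-4-7: 9 + 6 + 1 + 2 = 18
2-6-1-0-7: 9 + 4 + 2 + 6 = 21
Best route has total 15.

15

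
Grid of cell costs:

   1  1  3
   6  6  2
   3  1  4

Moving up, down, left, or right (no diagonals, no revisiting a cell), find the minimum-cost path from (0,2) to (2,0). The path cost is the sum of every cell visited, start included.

13

Best path: [0,2]→[1,2]→[2,2]→[2,1]→[2,0]
Cost: 3 + 2 + 4 + 1 + 3 = 13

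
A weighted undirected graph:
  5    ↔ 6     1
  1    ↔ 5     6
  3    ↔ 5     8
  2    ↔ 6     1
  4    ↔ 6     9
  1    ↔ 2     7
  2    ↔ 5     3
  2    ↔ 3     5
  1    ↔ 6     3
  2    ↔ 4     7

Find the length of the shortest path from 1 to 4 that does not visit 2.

12

Paths from 1 to 4 avoiding 2:
1-6-4: 3 + 9 = 12
1-5-6-4: 6 + 1 + 9 = 16
Shortest: 12.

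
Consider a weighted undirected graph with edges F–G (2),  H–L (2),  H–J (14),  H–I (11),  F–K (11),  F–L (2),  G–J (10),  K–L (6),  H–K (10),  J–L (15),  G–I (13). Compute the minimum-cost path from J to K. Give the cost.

Some routes from J to K:
J -> L -> K: 15 + 6 = 21
J -> H -> L -> K: 14 + 2 + 6 = 22
J -> G -> F -> L -> K: 10 + 2 + 2 + 6 = 20
Shortest: 20.

20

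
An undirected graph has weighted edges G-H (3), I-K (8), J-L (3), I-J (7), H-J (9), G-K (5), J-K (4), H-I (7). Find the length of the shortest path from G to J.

Comparing a few candidate routes:
G-H-I-K-J: 3 + 7 + 8 + 4 = 22
G-H-I-J: 3 + 7 + 7 = 17
G-K-J: 5 + 4 = 9
G-H-J: 3 + 9 = 12
G-K-I-J: 5 + 8 + 7 = 20
Shortest: 9.

9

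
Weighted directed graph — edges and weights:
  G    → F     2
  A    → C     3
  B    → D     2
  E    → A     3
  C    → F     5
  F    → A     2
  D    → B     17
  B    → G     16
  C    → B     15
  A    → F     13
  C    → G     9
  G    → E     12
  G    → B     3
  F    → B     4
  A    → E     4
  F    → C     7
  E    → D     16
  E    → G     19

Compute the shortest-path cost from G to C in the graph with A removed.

9

Candidate routes:
G-F-C: 2 + 7 = 9
Best route has total 9.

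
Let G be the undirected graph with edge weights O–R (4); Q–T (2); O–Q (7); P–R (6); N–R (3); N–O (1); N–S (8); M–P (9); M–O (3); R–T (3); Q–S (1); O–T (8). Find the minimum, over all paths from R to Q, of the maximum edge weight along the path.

3

Comparing a few candidate routes:
R -> N -> O -> Q: max(3, 1, 7) = 7
R -> O -> Q: max(4, 7) = 7
R -> O -> N -> S -> Q: max(4, 1, 8, 1) = 8
R -> T -> Q: max(3, 2) = 3
The minimum achievable maximum is 3.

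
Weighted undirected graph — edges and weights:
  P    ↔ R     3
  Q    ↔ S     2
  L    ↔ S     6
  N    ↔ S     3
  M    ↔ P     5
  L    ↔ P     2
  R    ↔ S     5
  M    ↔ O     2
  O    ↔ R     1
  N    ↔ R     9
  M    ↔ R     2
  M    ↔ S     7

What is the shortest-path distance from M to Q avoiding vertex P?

9

Paths from M to Q avoiding P:
M - O - R - N - S - Q: 2 + 1 + 9 + 3 + 2 = 17
M - R - S - Q: 2 + 5 + 2 = 9
M - R - N - S - Q: 2 + 9 + 3 + 2 = 16
M - S - Q: 7 + 2 = 9
M - O - R - S - Q: 2 + 1 + 5 + 2 = 10
The minimum is 9.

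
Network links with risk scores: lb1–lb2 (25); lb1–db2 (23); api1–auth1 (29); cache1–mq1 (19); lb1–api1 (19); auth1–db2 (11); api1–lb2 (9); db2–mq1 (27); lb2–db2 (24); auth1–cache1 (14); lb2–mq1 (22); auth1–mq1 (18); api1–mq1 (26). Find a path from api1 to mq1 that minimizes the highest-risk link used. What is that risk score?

22

Comparing a few candidate routes:
api1-lb1-db2-auth1-mq1: max(19, 23, 11, 18) = 23
api1-lb2-mq1: max(9, 22) = 22
api1-lb2-db2-auth1-cache1-mq1: max(9, 24, 11, 14, 19) = 24
api1-lb1-db2-auth1-cache1-mq1: max(19, 23, 11, 14, 19) = 23
api1-lb2-db2-auth1-mq1: max(9, 24, 11, 18) = 24
Best route has worst link 22.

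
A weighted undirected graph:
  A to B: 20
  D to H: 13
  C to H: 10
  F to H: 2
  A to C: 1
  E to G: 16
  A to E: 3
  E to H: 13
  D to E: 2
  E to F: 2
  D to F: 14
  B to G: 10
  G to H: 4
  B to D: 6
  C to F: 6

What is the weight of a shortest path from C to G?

12

A few of the C→G routes:
C→A→E→G: 1 + 3 + 16 = 20
C→H→G: 10 + 4 = 14
C→F→H→G: 6 + 2 + 4 = 12
C→A→E→F→H→G: 1 + 3 + 2 + 2 + 4 = 12
Best route has total 12.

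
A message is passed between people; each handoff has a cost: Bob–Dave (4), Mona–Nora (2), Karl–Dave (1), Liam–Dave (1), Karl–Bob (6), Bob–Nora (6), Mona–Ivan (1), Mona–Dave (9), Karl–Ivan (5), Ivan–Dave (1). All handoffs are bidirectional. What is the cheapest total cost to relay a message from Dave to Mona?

2

A few of the Dave→Mona routes:
Dave -> Ivan -> Mona: 1 + 1 = 2
Dave -> Karl -> Bob -> Nora -> Mona: 1 + 6 + 6 + 2 = 15
Dave -> Karl -> Ivan -> Mona: 1 + 5 + 1 = 7
Dave -> Mona: 9
Dave -> Bob -> Nora -> Mona: 4 + 6 + 2 = 12
The minimum is 2.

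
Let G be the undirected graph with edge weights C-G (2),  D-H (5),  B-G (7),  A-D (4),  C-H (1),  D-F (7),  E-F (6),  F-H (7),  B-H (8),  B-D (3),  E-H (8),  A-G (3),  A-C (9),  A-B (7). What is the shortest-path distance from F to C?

Checking several routes:
F - E - H - C: 6 + 8 + 1 = 15
F - D - A - G - C: 7 + 4 + 3 + 2 = 16
F - H - C: 7 + 1 = 8
F - D - H - C: 7 + 5 + 1 = 13
The minimum is 8.

8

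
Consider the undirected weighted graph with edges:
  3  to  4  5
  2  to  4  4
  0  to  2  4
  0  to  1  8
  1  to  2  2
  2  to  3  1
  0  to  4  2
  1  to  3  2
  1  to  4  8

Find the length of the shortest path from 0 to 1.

6

Some routes from 0 to 1:
0→2→1: 4 + 2 = 6
0→1: 8
0→4→2→1: 2 + 4 + 2 = 8
0→4→3→1: 2 + 5 + 2 = 9
0→2→3→1: 4 + 1 + 2 = 7
0→4→2→3→1: 2 + 4 + 1 + 2 = 9
The minimum is 6.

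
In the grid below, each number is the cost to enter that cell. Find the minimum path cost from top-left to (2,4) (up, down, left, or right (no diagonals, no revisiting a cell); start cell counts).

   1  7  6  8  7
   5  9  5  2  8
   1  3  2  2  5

Take r0c0 -> r1c0 -> r2c0 -> r2c1 -> r2c2 -> r2c3 -> r2c4 for a total of 1 + 5 + 1 + 3 + 2 + 2 + 5 = 19.

19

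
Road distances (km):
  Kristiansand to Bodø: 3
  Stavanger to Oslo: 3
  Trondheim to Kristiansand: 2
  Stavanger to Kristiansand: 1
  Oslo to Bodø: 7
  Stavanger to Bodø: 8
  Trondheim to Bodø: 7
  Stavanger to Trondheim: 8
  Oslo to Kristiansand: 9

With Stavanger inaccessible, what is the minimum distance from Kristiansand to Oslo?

9

Candidate routes:
Kristiansand→Bodø→Oslo: 3 + 7 = 10
Kristiansand→Oslo: 9
Kristiansand→Trondheim→Bodø→Oslo: 2 + 7 + 7 = 16
Best route has total 9 km.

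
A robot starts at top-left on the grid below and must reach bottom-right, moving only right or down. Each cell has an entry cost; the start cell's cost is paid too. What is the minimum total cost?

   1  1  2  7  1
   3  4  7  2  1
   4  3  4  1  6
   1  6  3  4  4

22

Best path: r0c0 -> r0c1 -> r0c2 -> r0c3 -> r1c3 -> r2c3 -> r3c3 -> r3c4
Cost: 1 + 1 + 2 + 7 + 2 + 1 + 4 + 4 = 22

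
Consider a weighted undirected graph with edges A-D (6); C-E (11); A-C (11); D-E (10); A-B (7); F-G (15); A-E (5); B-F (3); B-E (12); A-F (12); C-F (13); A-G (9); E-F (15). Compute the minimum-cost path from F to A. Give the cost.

10

A few of the F→A routes:
F-E-A: 15 + 5 = 20
F-B-E-A: 3 + 12 + 5 = 20
F-B-A: 3 + 7 = 10
F-A: 12
The minimum is 10.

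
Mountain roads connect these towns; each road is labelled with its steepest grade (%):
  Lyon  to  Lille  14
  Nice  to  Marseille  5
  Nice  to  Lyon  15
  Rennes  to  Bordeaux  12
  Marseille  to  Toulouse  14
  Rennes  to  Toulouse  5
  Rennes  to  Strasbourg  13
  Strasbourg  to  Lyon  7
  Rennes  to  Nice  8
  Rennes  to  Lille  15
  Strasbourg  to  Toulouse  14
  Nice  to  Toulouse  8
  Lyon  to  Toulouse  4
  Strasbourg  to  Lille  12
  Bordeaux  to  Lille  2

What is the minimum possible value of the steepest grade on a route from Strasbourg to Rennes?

7

Comparing a few candidate routes:
Strasbourg→Rennes: max(13) = 13
Strasbourg→Lyon→Toulouse→Marseille→Nice→Rennes: max(7, 4, 14, 5, 8) = 14
Strasbourg→Lyon→Toulouse→Rennes: max(7, 4, 5) = 7
Strasbourg→Lyon→Toulouse→Nice→Rennes: max(7, 4, 8, 8) = 8
Strasbourg→Lille→Bordeaux→Rennes: max(12, 2, 12) = 12
Strasbourg→Lyon→Lille→Bordeaux→Rennes: max(7, 14, 2, 12) = 14
The minimum achievable maximum is 7%.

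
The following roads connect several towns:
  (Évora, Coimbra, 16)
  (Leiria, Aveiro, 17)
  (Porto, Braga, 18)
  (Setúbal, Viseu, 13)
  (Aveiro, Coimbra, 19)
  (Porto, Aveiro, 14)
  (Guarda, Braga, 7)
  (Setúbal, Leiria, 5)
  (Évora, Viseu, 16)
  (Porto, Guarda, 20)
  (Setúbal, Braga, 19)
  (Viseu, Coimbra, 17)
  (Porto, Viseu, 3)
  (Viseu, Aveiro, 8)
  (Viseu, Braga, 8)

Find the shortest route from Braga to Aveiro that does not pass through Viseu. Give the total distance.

32

Paths from Braga to Aveiro avoiding Viseu:
Braga -> Porto -> Aveiro: 18 + 14 = 32
Braga -> Setúbal -> Leiria -> Aveiro: 19 + 5 + 17 = 41
Braga -> Guarda -> Porto -> Aveiro: 7 + 20 + 14 = 41
Shortest: 32.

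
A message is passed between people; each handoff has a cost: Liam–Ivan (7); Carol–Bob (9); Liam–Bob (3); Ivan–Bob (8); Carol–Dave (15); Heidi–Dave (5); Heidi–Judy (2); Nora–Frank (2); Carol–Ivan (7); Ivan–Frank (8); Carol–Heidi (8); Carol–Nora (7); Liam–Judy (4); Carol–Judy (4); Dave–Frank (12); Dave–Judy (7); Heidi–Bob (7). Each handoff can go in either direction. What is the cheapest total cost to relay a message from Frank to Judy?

Comparing a few candidate routes:
Frank-Dave-Judy: 12 + 7 = 19
Frank-Dave-Heidi-Judy: 12 + 5 + 2 = 19
Frank-Nora-Carol-Judy: 2 + 7 + 4 = 13
Frank-Ivan-Liam-Judy: 8 + 7 + 4 = 19
Frank-Ivan-Carol-Judy: 8 + 7 + 4 = 19
Shortest: 13.

13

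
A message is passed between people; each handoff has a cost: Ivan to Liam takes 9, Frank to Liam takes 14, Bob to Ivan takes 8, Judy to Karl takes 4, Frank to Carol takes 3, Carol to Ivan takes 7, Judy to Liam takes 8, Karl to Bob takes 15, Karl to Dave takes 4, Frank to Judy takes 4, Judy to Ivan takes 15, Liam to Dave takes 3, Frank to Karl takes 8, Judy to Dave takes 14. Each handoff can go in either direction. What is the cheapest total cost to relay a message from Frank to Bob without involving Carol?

Some routes from Frank to Bob avoiding Carol:
Frank → Judy → Liam → Ivan → Bob: 4 + 8 + 9 + 8 = 29
Frank → Judy → Karl → Bob: 4 + 4 + 15 = 23
Frank → Karl → Bob: 8 + 15 = 23
Frank → Judy → Ivan → Bob: 4 + 15 + 8 = 27
Frank → Liam → Ivan → Bob: 14 + 9 + 8 = 31
Best route has total 23.

23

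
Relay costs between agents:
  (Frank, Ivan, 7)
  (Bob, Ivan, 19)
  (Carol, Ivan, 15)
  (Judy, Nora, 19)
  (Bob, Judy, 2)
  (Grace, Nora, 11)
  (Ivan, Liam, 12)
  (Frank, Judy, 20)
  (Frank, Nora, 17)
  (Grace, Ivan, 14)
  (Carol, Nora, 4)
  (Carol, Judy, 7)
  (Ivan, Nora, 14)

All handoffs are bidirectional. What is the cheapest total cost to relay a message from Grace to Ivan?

Comparing a few candidate routes:
Grace-Nora-Ivan: 11 + 14 = 25
Grace-Nora-Carol-Ivan: 11 + 4 + 15 = 30
Grace-Ivan: 14
Grace-Nora-Carol-Judy-Frank-Ivan: 11 + 4 + 7 + 20 + 7 = 49
Grace-Nora-Frank-Ivan: 11 + 17 + 7 = 35
Grace-Nora-Carol-Judy-Bob-Ivan: 11 + 4 + 7 + 2 + 19 = 43
Best route has total 14.

14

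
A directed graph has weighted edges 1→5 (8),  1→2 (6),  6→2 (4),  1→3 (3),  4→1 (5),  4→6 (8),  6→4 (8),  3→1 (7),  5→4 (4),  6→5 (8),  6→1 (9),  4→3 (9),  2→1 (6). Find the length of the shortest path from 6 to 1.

Some routes from 6 to 1:
6 -> 4 -> 1: 8 + 5 = 13
6 -> 1: 9
6 -> 2 -> 1: 4 + 6 = 10
Best route has total 9.

9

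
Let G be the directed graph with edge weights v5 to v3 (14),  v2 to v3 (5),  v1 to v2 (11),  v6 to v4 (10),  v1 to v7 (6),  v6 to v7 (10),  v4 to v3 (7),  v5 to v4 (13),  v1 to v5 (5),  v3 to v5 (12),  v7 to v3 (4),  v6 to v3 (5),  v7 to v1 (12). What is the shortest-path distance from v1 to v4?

18

Routes from v1 to v4:
v1 → v7 → v3 → v5 → v4: 6 + 4 + 12 + 13 = 35
v1 → v5 → v4: 5 + 13 = 18
v1 → v2 → v3 → v5 → v4: 11 + 5 + 12 + 13 = 41
Shortest: 18.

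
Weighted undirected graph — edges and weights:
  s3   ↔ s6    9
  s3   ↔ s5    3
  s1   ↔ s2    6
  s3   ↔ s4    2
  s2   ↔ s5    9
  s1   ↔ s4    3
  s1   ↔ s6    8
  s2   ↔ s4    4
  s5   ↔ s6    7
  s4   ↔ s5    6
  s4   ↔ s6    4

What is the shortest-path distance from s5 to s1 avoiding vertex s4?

15

Paths from s5 to s1 avoiding s4:
s5-s2-s1: 9 + 6 = 15
s5-s3-s6-s1: 3 + 9 + 8 = 20
s5-s6-s1: 7 + 8 = 15
Best route has total 15.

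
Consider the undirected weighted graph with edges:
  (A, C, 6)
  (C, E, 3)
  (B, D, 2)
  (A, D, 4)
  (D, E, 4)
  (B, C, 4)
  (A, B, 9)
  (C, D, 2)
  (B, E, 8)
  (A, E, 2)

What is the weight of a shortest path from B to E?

Some routes from B to E:
B -> D -> A -> E: 2 + 4 + 2 = 8
B -> D -> E: 2 + 4 = 6
B -> D -> C -> E: 2 + 2 + 3 = 7
B -> C -> E: 4 + 3 = 7
B -> E: 8
B -> C -> D -> E: 4 + 2 + 4 = 10
Shortest: 6.

6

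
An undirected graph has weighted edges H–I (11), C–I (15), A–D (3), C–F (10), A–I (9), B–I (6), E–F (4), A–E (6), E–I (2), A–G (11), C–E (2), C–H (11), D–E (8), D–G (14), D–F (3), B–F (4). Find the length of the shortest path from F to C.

Some routes from F to C:
F -> D -> A -> E -> C: 3 + 3 + 6 + 2 = 14
F -> B -> I -> E -> C: 4 + 6 + 2 + 2 = 14
F -> C: 10
F -> E -> C: 4 + 2 = 6
F -> D -> A -> I -> E -> C: 3 + 3 + 9 + 2 + 2 = 19
F -> D -> E -> C: 3 + 8 + 2 = 13
Best route has total 6.

6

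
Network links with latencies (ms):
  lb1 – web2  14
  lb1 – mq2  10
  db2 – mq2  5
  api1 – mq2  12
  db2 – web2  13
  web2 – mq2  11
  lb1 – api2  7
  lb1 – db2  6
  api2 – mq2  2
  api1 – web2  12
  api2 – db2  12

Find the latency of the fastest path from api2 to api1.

Some routes from api2 to api1:
api2 -> mq2 -> api1: 2 + 12 = 14
api2 -> db2 -> mq2 -> api1: 12 + 5 + 12 = 29
api2 -> mq2 -> web2 -> api1: 2 + 11 + 12 = 25
api2 -> lb1 -> mq2 -> api1: 7 + 10 + 12 = 29
The minimum is 14 ms.

14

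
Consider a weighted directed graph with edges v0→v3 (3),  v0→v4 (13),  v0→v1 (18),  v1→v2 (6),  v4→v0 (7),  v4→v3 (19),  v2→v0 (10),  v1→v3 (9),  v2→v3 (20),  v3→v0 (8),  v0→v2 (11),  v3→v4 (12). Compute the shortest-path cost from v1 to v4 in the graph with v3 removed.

29

Paths from v1 to v4 avoiding v3:
v1→v2→v0→v4: 6 + 10 + 13 = 29
The minimum is 29.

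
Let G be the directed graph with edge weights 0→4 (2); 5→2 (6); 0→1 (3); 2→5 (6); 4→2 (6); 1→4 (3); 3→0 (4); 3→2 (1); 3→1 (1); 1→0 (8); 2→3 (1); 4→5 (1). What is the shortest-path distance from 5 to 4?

11

Paths from 5 to 4:
5 - 2 - 3 - 0 - 4: 6 + 1 + 4 + 2 = 13
5 - 2 - 3 - 0 - 1 - 4: 6 + 1 + 4 + 3 + 3 = 17
5 - 2 - 3 - 1 - 4: 6 + 1 + 1 + 3 = 11
5 - 2 - 3 - 1 - 0 - 4: 6 + 1 + 1 + 8 + 2 = 18
Best route has total 11.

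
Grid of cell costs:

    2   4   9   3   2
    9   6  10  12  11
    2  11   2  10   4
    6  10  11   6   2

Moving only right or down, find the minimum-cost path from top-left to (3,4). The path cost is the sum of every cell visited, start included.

37

Best path: [0,0] [0,1] [0,2] [0,3] [0,4] [1,4] [2,4] [3,4]
Cost: 2 + 4 + 9 + 3 + 2 + 11 + 4 + 2 = 37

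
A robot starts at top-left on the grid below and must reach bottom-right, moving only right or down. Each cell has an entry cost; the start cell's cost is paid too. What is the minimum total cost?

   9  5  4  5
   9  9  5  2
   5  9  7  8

Best path: r0c0→r0c1→r0c2→r0c3→r1c3→r2c3
Cost: 9 + 5 + 4 + 5 + 2 + 8 = 33

33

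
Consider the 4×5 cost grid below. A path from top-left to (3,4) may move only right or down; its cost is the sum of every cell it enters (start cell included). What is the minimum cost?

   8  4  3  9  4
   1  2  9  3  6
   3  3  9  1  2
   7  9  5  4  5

31

Path (0,0) → (1,0) → (1,1) → (1,2) → (1,3) → (2,3) → (2,4) → (3,4): 8 + 1 + 2 + 9 + 3 + 1 + 2 + 5 = 31.
For comparison, the top-then-right route costs 41.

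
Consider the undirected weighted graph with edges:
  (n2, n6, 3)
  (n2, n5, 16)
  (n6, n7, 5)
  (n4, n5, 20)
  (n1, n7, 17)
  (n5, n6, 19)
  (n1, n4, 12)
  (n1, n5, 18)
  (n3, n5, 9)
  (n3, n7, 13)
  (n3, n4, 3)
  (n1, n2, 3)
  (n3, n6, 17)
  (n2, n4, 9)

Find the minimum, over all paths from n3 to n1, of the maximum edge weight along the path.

Checking several routes:
n3 → n4 → n2 → n1: max(3, 9, 3) = 9
n3 → n7 → n6 → n2 → n4 → n1: max(13, 5, 3, 9, 12) = 13
n3 → n4 → n1: max(3, 12) = 12
n3 → n5 → n2 → n4 → n1: max(9, 16, 9, 12) = 16
n3 → n5 → n2 → n1: max(9, 16, 3) = 16
n3 → n7 → n6 → n2 → n1: max(13, 5, 3, 3) = 13
Smallest bottleneck: 9.

9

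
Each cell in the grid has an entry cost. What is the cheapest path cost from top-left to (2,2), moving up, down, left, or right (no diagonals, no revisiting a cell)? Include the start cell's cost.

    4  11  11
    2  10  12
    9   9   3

One optimal route is (0,0) -> (1,0) -> (2,0) -> (2,1) -> (2,2).
Its cost is 4 + 2 + 9 + 9 + 3 = 27.

27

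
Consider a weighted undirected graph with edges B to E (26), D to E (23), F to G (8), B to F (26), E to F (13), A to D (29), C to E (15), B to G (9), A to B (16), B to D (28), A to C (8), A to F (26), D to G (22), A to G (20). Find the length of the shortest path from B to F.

17

A few of the B→F routes:
B - F: 26
B - G - F: 9 + 8 = 17
B - E - F: 26 + 13 = 39
B - A - F: 16 + 26 = 42
Shortest: 17.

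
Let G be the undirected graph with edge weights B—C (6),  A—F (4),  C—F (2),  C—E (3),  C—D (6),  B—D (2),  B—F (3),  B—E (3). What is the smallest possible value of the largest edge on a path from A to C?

Routes from A to C:
A→F→B→C: max(4, 3, 6) = 6
A→F→B→E→C: max(4, 3, 3, 3) = 4
A→F→C: max(4, 2) = 4
A→F→B→D→C: max(4, 3, 2, 6) = 6
Smallest bottleneck: 4.

4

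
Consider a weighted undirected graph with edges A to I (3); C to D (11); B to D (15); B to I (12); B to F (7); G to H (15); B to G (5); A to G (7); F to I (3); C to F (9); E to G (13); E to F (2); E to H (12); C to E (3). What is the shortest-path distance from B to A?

12

Comparing a few candidate routes:
B → F → I → A: 7 + 3 + 3 = 13
B → I → A: 12 + 3 = 15
B → G → E → F → I → A: 5 + 13 + 2 + 3 + 3 = 26
B → G → A: 5 + 7 = 12
Shortest: 12.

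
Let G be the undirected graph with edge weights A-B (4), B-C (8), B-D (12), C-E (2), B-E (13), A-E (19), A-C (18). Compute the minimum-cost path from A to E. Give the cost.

Routes from A to E:
A→C→E: 18 + 2 = 20
A→B→E: 4 + 13 = 17
A→E: 19
A→B→C→E: 4 + 8 + 2 = 14
A→C→B→E: 18 + 8 + 13 = 39
The minimum is 14.

14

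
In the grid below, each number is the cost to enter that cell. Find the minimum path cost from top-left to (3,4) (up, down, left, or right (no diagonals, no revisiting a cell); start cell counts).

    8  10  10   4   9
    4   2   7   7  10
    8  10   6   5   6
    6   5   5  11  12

50

One optimal route is [0,0] -> [1,0] -> [1,1] -> [1,2] -> [2,2] -> [2,3] -> [2,4] -> [3,4].
Its cost is 8 + 4 + 2 + 7 + 6 + 5 + 6 + 12 = 50.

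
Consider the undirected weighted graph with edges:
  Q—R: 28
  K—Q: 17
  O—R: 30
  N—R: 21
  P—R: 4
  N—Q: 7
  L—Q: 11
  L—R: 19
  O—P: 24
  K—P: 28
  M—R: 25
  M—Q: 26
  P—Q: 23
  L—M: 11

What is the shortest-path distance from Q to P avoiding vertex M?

23

A few of the Q→P routes:
Q → R → P: 28 + 4 = 32
Q → K → P: 17 + 28 = 45
Q → P: 23
Q → N → R → P: 7 + 21 + 4 = 32
Q → N → R → O → P: 7 + 21 + 30 + 24 = 82
Q → L → R → P: 11 + 19 + 4 = 34
Best route has total 23.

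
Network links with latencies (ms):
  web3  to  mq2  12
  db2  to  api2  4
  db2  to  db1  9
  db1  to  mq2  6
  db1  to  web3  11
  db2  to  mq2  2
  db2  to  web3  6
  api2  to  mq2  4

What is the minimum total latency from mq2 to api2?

4

A few of the mq2→api2 routes:
mq2→api2: 4
mq2→web3→db2→api2: 12 + 6 + 4 = 22
mq2→db1→web3→db2→api2: 6 + 11 + 6 + 4 = 27
mq2→db2→api2: 2 + 4 = 6
mq2→db1→db2→api2: 6 + 9 + 4 = 19
Best route has total 4 ms.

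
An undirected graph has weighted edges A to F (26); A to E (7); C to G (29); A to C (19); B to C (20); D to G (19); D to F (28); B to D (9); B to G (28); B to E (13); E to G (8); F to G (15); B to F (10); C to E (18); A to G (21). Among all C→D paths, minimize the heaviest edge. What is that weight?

18

Checking several routes:
C-E-B-D: max(18, 13, 9) = 18
C-E-G-F-B-D: max(18, 8, 15, 10, 9) = 18
C-E-G-D: max(18, 8, 19) = 19
C-E-B-F-G-D: max(18, 13, 10, 15, 19) = 19
The minimum achievable maximum is 18.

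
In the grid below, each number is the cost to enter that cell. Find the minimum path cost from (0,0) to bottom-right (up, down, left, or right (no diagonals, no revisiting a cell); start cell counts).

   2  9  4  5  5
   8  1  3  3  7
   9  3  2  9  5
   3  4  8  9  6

Path r0c0 → r1c0 → r1c1 → r1c2 → r1c3 → r1c4 → r2c4 → r3c4: 2 + 8 + 1 + 3 + 3 + 7 + 5 + 6 = 35.

35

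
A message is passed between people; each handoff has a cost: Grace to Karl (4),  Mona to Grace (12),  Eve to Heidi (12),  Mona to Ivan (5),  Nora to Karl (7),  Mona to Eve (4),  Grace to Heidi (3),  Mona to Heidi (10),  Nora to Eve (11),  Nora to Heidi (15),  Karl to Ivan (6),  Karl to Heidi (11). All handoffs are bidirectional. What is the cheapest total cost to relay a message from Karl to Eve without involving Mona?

18

A few of the Karl→Eve routes:
Karl → Grace → Heidi → Nora → Eve: 4 + 3 + 15 + 11 = 33
Karl → Nora → Eve: 7 + 11 = 18
Karl → Nora → Heidi → Eve: 7 + 15 + 12 = 34
Karl → Heidi → Eve: 11 + 12 = 23
Karl → Grace → Heidi → Eve: 4 + 3 + 12 = 19
The minimum is 18.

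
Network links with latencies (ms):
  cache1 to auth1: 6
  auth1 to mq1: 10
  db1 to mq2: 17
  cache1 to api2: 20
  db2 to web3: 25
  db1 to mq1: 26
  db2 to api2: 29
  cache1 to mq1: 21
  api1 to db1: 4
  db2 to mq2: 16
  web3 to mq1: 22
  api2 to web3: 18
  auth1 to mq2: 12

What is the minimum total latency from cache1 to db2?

Comparing a few candidate routes:
cache1 → mq1 → auth1 → mq2 → db2: 21 + 10 + 12 + 16 = 59
cache1 → api2 → db2: 20 + 29 = 49
cache1 → auth1 → mq2 → db2: 6 + 12 + 16 = 34
The minimum is 34 ms.

34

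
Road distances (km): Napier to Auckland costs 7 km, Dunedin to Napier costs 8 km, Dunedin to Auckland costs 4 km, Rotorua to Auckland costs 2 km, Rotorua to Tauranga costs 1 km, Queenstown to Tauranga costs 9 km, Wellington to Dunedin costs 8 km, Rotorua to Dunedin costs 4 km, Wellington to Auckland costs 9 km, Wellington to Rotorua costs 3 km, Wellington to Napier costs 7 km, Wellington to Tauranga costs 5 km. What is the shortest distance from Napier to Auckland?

7

Checking several routes:
Napier - Auckland: 7
Napier - Wellington - Rotorua - Auckland: 7 + 3 + 2 = 12
Napier - Dunedin - Auckland: 8 + 4 = 12
Shortest: 7 km.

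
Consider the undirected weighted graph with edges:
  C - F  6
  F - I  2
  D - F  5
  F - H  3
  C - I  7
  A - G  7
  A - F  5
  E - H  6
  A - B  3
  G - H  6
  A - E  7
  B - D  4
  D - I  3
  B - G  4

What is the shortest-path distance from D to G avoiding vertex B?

14

Some routes from D to G avoiding B:
D→I→F→A→G: 3 + 2 + 5 + 7 = 17
D→F→A→G: 5 + 5 + 7 = 17
D→F→H→G: 5 + 3 + 6 = 14
D→I→C→F→H→G: 3 + 7 + 6 + 3 + 6 = 25
D→I→F→H→G: 3 + 2 + 3 + 6 = 14
Shortest: 14.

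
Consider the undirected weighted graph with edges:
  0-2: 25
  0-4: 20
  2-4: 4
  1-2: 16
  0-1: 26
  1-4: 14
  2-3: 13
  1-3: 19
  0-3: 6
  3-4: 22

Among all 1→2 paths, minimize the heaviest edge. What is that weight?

Comparing a few candidate routes:
1 → 2: max(16) = 16
1 → 3 → 2: max(19, 13) = 19
1 → 4 → 2: max(14, 4) = 14
The minimum achievable maximum is 14.

14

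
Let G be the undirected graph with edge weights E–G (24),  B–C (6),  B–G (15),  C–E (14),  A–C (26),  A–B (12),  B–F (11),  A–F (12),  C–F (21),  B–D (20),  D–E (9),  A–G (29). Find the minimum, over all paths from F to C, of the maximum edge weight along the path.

11

Checking several routes:
F→B→D→E→C: max(11, 20, 9, 14) = 20
F→A→B→C: max(12, 12, 6) = 12
F→B→C: max(11, 6) = 11
Best route has worst link 11.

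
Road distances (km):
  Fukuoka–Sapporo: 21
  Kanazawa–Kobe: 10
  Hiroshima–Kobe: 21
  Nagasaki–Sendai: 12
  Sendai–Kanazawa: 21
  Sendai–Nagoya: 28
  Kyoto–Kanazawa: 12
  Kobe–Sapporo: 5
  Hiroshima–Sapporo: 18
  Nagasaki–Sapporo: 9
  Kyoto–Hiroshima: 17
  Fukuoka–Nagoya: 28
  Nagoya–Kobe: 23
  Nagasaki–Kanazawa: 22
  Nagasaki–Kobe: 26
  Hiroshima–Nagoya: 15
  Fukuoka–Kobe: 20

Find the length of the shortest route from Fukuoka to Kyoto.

42

Comparing a few candidate routes:
Fukuoka-Sapporo-Kobe-Kanazawa-Kyoto: 21 + 5 + 10 + 12 = 48
Fukuoka-Sapporo-Hiroshima-Kyoto: 21 + 18 + 17 = 56
Fukuoka-Kobe-Hiroshima-Kyoto: 20 + 21 + 17 = 58
Fukuoka-Kobe-Kanazawa-Kyoto: 20 + 10 + 12 = 42
Shortest: 42 km.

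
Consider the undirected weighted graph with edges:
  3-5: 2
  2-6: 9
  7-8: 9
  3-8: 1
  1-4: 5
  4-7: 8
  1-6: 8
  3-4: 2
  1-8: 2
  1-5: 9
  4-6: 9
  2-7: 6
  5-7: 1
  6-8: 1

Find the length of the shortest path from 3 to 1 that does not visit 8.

7

Some routes from 3 to 1 avoiding 8:
3-4-6-1: 2 + 9 + 8 = 19
3-5-7-2-6-1: 2 + 1 + 6 + 9 + 8 = 26
3-4-7-5-1: 2 + 8 + 1 + 9 = 20
3-5-1: 2 + 9 = 11
3-4-1: 2 + 5 = 7
3-5-7-4-1: 2 + 1 + 8 + 5 = 16
Best route has total 7.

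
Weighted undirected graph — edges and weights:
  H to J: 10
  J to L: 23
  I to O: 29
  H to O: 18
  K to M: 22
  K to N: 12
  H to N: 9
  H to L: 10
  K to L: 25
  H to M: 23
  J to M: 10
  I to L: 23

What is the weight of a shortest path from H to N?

9

Comparing a few candidate routes:
H → N: 9
H → L → K → N: 10 + 25 + 12 = 47
H → J → M → K → N: 10 + 10 + 22 + 12 = 54
H → M → K → N: 23 + 22 + 12 = 57
Best route has total 9.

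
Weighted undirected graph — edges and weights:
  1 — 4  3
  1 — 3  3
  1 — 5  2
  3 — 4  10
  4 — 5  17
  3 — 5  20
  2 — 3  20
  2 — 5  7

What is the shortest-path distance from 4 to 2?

Comparing a few candidate routes:
4 -> 1 -> 5 -> 2: 3 + 2 + 7 = 12
4 -> 5 -> 2: 17 + 7 = 24
4 -> 3 -> 1 -> 5 -> 2: 10 + 3 + 2 + 7 = 22
4 -> 1 -> 3 -> 2: 3 + 3 + 20 = 26
The minimum is 12.

12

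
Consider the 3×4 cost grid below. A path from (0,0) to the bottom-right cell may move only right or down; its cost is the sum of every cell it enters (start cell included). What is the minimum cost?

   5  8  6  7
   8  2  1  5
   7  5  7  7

28

One optimal route is r0c0 r0c1 r1c1 r1c2 r1c3 r2c3.
Its cost is 5 + 8 + 2 + 1 + 5 + 7 = 28.
(Top row then right column would cost 38.)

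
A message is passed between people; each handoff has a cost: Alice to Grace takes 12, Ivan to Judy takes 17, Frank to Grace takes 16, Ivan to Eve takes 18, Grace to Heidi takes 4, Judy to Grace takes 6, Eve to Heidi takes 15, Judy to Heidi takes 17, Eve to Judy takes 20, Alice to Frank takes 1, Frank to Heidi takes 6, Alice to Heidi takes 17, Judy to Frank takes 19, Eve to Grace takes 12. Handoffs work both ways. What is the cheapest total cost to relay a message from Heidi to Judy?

A few of the Heidi→Judy routes:
Heidi - Eve - Grace - Judy: 15 + 12 + 6 = 33
Heidi - Frank - Grace - Judy: 6 + 16 + 6 = 28
Heidi - Judy: 17
Heidi - Frank - Judy: 6 + 19 = 25
Heidi - Grace - Judy: 4 + 6 = 10
Heidi - Frank - Alice - Grace - Judy: 6 + 1 + 12 + 6 = 25
Shortest: 10.

10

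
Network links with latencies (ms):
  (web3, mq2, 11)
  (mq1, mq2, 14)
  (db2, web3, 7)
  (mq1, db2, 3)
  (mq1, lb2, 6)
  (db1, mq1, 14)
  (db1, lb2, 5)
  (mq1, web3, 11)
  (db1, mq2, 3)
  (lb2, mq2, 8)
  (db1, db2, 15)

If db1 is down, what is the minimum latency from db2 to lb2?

9

A few of the db2→lb2 routes:
db2 → mq1 → mq2 → lb2: 3 + 14 + 8 = 25
db2 → web3 → mq1 → lb2: 7 + 11 + 6 = 24
db2 → mq1 → lb2: 3 + 6 = 9
db2 → web3 → mq2 → lb2: 7 + 11 + 8 = 26
db2 → mq1 → web3 → mq2 → lb2: 3 + 11 + 11 + 8 = 33
Shortest: 9 ms.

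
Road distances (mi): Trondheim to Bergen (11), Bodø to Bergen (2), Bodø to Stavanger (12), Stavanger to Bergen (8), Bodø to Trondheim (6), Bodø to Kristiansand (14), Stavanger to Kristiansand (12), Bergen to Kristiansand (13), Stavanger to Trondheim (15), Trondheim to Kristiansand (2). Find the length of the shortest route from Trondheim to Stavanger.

14

Comparing a few candidate routes:
Trondheim → Stavanger: 15
Trondheim → Kristiansand → Stavanger: 2 + 12 = 14
Trondheim → Bodø → Bergen → Stavanger: 6 + 2 + 8 = 16
The minimum is 14 mi.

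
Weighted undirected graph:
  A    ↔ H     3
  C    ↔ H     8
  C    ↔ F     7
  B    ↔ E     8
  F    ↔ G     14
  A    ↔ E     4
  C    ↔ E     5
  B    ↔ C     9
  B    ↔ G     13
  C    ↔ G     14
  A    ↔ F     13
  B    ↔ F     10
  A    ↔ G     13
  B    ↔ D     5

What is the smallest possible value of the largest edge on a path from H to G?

13

A few of the H→G routes:
H → A → F → C → E → B → G: max(3, 13, 7, 5, 8, 13) = 13
H → A → F → B → G: max(3, 13, 10, 13) = 13
H → A → F → C → B → G: max(3, 13, 7, 9, 13) = 13
Smallest bottleneck: 13.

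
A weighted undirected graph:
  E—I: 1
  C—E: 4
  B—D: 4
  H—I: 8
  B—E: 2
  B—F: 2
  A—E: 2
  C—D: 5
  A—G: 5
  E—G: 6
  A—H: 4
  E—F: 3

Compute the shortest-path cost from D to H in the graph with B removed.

15

Candidate routes:
D-C-E-A-H: 5 + 4 + 2 + 4 = 15
D-C-E-I-H: 5 + 4 + 1 + 8 = 18
D-C-E-G-A-H: 5 + 4 + 6 + 5 + 4 = 24
Shortest: 15.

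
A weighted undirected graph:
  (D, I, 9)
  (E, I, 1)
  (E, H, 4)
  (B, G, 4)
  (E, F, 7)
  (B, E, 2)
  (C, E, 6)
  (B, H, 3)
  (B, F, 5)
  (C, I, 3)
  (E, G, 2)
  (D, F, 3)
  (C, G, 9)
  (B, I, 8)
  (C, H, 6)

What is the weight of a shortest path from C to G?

6

A few of the C→G routes:
C→I→E→B→G: 3 + 1 + 2 + 4 = 10
C→G: 9
C→E→G: 6 + 2 = 8
C→I→E→G: 3 + 1 + 2 = 6
Shortest: 6.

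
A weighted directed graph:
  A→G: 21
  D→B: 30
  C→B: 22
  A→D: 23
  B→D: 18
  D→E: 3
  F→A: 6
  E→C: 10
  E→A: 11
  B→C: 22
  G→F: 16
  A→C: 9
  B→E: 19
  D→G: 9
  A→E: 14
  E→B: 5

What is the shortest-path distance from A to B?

Checking several routes:
A - E - B: 14 + 5 = 19
A - D - E - B: 23 + 3 + 5 = 31
A - C - B: 9 + 22 = 31
A - D - B: 23 + 30 = 53
A - E - C - B: 14 + 10 + 22 = 46
Shortest: 19.

19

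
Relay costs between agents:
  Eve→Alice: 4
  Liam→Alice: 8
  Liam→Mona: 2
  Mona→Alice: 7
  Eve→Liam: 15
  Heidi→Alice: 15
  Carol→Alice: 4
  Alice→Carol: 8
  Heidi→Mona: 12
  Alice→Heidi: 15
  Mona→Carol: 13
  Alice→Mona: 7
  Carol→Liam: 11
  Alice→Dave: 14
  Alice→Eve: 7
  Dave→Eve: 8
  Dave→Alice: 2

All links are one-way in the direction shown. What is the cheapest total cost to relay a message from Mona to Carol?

13

Candidate routes:
Mona -> Alice -> Carol: 7 + 8 = 15
Mona -> Carol: 13
The minimum is 13.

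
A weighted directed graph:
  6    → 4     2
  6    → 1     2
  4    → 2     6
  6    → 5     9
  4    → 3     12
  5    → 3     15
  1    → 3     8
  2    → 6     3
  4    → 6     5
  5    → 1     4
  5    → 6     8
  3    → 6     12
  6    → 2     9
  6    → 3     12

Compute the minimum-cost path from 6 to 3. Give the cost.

10

Comparing a few candidate routes:
6 -> 1 -> 3: 2 + 8 = 10
6 -> 4 -> 3: 2 + 12 = 14
6 -> 5 -> 1 -> 3: 9 + 4 + 8 = 21
6 -> 3: 12
Best route has total 10.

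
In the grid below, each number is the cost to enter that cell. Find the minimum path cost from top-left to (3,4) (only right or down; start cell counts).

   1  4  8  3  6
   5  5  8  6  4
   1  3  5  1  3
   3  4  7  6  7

26

Best path: (0,0) -> (1,0) -> (2,0) -> (2,1) -> (2,2) -> (2,3) -> (2,4) -> (3,4)
Cost: 1 + 5 + 1 + 3 + 5 + 1 + 3 + 7 = 26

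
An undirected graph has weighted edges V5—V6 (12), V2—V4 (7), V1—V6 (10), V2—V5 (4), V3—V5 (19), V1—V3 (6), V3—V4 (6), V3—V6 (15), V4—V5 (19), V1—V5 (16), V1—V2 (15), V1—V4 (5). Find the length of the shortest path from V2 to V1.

Checking several routes:
V2 - V1: 15
V2 - V5 - V1: 4 + 16 = 20
V2 - V4 - V3 - V1: 7 + 6 + 6 = 19
V2 - V5 - V6 - V1: 4 + 12 + 10 = 26
V2 - V4 - V1: 7 + 5 = 12
Shortest: 12.

12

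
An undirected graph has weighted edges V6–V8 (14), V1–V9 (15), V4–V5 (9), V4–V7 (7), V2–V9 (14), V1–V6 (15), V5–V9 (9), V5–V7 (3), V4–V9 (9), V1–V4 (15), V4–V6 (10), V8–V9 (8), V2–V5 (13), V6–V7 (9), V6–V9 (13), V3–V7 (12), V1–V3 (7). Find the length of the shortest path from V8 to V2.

22

Checking several routes:
V8-V9-V4-V5-V2: 8 + 9 + 9 + 13 = 39
V8-V9-V5-V2: 8 + 9 + 13 = 30
V8-V9-V2: 8 + 14 = 22
The minimum is 22.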